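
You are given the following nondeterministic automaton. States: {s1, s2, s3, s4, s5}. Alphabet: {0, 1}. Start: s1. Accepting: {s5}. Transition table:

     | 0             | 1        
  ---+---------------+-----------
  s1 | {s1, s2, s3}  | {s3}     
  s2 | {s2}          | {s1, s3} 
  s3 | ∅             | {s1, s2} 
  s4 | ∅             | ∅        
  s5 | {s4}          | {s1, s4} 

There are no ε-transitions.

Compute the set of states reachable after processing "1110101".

{s1, s2, s3}

Start in {s1}.
Read '1': s1→{s3}; now {s3}.
Read '1': s3→{s1, s2}; now {s1, s2}.
Read '1': s1→{s3}, s2→{s1, s3}; now {s1, s3}.
Read '0': s1→{s1, s2, s3}, s3→∅; now {s1, s2, s3}.
Read '1': s1→{s3}, s2→{s1, s3}, s3→{s1, s2}; now {s1, s2, s3}.
Read '0': s1→{s1, s2, s3}, s2→{s2}, s3→∅; now {s1, s2, s3}.
Read '1': s1→{s3}, s2→{s1, s3}, s3→{s1, s2}; now {s1, s2, s3}.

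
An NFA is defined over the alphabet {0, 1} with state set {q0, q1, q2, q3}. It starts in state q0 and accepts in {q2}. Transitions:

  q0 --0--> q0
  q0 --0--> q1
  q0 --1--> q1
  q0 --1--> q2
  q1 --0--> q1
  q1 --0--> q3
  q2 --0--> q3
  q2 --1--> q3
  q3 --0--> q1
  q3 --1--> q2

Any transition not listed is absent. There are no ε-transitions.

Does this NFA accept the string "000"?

No

Start in {q0}.
Read '0': {q0} → {q0, q1}.
Read '0': {q0, q1} → {q0, q1, q3}.
Read '0': {q0, q1, q3} → {q0, q1, q3}.
The final set {q0, q1, q3} contains no accepting state.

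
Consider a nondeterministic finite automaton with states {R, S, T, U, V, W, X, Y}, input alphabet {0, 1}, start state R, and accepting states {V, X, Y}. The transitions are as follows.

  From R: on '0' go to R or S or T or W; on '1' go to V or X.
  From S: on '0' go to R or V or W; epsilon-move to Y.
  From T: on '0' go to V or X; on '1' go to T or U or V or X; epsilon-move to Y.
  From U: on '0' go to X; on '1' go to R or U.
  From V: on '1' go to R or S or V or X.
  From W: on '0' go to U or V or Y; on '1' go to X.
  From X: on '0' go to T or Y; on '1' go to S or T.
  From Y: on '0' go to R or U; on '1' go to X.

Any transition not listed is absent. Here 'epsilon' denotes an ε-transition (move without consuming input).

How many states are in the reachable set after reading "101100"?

Start in {R}.
Read '1': {R} → {V, X}.
Read '0': {V, X} → {T, Y}.
Read '1': {T, Y} → {T, U, V, X, Y}.
Read '1': {T, U, V, X, Y} → {R, S, T, U, V, X, Y}.
Read '0': {R, S, T, U, V, X, Y} → {R, S, T, U, V, W, X, Y}.
Read '0': {R, S, T, U, V, W, X, Y} → {R, S, T, U, V, W, X, Y}.
That set has 8 states.

8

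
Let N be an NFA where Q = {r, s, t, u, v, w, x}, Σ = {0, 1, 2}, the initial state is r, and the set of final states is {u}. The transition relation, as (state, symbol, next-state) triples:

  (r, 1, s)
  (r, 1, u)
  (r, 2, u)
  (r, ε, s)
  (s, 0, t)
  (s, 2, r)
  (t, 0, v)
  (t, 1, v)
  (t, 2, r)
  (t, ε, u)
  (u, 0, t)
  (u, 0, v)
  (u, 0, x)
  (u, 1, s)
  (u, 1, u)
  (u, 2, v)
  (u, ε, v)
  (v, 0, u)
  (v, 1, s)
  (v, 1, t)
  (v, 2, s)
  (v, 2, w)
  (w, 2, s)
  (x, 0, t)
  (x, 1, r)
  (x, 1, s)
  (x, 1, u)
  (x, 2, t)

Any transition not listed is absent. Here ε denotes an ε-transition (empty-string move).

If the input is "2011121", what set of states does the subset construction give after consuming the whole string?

{s, t, u, v}

Start: ε-closure({r}) = {r, s}.
Read '2': {r, s} → {r, s, u, v}.
Read '0': {r, s, u, v} → {t, u, v, x}.
Read '1': {t, u, v, x} → {r, s, t, u, v}.
Read '1': {r, s, t, u, v} → {s, t, u, v}.
Read '1': {s, t, u, v} → {s, t, u, v}.
Read '2': {s, t, u, v} → {r, s, v, w}.
Read '1': {r, s, v, w} → {s, t, u, v}.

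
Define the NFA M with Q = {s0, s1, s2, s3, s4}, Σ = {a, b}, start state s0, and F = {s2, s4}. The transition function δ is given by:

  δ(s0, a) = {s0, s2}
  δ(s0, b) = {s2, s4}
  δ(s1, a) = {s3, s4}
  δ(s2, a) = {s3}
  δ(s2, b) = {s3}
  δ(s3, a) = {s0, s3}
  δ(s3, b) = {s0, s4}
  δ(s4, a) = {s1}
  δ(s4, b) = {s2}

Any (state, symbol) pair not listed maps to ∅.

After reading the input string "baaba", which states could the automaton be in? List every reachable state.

Start in {s0}.
Read 'b': {s0} → {s2, s4}.
Read 'a': {s2, s4} → {s1, s3}.
Read 'a': {s1, s3} → {s0, s3, s4}.
Read 'b': {s0, s3, s4} → {s0, s2, s4}.
Read 'a': {s0, s2, s4} → {s0, s1, s2, s3}.

{s0, s1, s2, s3}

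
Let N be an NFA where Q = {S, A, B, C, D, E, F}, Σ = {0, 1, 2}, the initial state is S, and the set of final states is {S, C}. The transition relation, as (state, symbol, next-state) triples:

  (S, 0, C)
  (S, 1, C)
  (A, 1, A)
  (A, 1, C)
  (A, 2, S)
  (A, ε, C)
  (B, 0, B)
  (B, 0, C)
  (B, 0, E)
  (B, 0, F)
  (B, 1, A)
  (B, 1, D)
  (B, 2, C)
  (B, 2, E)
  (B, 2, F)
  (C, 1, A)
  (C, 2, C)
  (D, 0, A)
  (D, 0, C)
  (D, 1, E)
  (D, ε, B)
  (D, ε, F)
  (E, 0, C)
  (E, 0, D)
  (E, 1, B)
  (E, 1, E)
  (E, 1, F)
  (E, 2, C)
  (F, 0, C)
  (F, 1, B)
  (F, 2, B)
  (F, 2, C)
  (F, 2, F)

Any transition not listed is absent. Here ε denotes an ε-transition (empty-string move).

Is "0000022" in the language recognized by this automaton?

Start in {S}.
Read '0': {S} → {C}.
Read '0': {C} → ∅.
The set is empty and remains empty for the remaining 5 symbols.
The final set ∅ contains no accepting state.

No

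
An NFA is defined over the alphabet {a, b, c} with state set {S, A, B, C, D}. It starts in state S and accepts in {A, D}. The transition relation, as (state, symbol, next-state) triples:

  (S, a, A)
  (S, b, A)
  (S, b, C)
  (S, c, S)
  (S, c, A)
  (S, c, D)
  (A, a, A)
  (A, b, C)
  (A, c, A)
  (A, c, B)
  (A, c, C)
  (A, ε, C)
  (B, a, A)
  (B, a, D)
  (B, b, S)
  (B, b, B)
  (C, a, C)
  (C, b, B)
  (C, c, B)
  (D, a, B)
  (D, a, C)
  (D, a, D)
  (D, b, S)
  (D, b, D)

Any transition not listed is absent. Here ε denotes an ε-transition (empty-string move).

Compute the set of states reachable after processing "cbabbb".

{S, A, B, C, D}

Start in {S}.
Read 'c': S→{S, A, D}; union {S, A, D}; ε-closure = {S, A, C, D}.
Read 'b': S→{A, C}, A→{C}, C→{B}, D→{S, D}; now {S, A, B, C, D}.
Read 'a': S→{A}, A→{A}, B→{A, D}, C→{C}, D→{B, C, D}; now {A, B, C, D}.
Read 'b': A→{C}, B→{S, B}, C→{B}, D→{S, D}; now {S, B, C, D}.
Read 'b': S→{A, C}, B→{S, B}, C→{B}, D→{S, D}; now {S, A, B, C, D}.
Read 'b': S→{A, C}, A→{C}, B→{S, B}, C→{B}, D→{S, D}; now {S, A, B, C, D}.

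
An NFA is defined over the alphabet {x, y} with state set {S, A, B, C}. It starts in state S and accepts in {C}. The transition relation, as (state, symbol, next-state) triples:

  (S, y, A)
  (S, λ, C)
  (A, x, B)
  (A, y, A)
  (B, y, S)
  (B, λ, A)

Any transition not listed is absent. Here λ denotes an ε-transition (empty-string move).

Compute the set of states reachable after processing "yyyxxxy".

Start: ε-closure({S}) = {S, C}.
Read 'y': S→{A}, C→∅; now {A}.
Read 'y': A→{A}; now {A}.
Read 'y': A→{A}; now {A}.
Read 'x': A→{B}; union {B}; ε-closure = {A, B}.
Read 'x': A→{B}, B→∅; union {B}; ε-closure = {A, B}.
Read 'x': A→{B}, B→∅; union {B}; ε-closure = {A, B}.
Read 'y': A→{A}, B→{S}; union {S, A}; ε-closure = {S, A, C}.

{S, A, C}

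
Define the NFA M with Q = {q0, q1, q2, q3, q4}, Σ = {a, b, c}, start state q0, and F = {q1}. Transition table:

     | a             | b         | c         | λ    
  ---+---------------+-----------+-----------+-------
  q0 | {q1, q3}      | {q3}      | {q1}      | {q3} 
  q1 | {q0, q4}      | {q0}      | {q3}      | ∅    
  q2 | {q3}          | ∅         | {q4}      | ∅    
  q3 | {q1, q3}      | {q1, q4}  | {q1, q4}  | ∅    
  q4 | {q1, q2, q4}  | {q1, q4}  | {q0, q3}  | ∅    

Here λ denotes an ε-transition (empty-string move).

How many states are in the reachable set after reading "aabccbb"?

4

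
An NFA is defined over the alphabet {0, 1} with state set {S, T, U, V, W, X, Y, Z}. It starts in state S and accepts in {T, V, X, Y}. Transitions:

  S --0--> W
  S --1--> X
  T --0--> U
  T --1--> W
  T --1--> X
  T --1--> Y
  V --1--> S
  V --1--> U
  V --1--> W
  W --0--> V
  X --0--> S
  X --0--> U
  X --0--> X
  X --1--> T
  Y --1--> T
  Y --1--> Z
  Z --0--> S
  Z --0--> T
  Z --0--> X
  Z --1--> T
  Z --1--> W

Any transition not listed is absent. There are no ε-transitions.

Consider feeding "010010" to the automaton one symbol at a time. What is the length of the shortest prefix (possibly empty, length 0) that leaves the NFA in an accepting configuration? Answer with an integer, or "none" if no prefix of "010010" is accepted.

Start in {S}.
Read '0': S→{W}; now {W}.
Read '1': W→∅; now ∅.
The set is empty and remains empty for the remaining 4 symbols.
No reachable set along the way intersects F.

none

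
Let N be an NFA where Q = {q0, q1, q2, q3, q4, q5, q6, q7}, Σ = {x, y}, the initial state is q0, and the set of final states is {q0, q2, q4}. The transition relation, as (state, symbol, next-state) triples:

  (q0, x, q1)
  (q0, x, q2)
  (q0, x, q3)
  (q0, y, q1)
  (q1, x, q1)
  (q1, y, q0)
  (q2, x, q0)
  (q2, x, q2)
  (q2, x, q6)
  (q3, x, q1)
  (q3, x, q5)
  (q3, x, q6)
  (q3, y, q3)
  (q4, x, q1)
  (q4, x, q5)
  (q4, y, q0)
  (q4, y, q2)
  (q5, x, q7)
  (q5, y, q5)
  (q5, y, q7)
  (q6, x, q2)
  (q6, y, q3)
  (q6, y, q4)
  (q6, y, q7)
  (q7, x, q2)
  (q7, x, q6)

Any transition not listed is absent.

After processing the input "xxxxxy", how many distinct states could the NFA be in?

Start in {q0}.
Read 'x': {q0} → {q1, q2, q3}.
Read 'x': {q1, q2, q3} → {q0, q1, q2, q5, q6}.
Read 'x': {q0, q1, q2, q5, q6} → {q0, q1, q2, q3, q6, q7}.
Read 'x': {q0, q1, q2, q3, q6, q7} → {q0, q1, q2, q3, q5, q6}.
Read 'x': {q0, q1, q2, q3, q5, q6} → {q0, q1, q2, q3, q5, q6, q7}.
Read 'y': {q0, q1, q2, q3, q5, q6, q7} → {q0, q1, q3, q4, q5, q7}.
That set has 6 states.

6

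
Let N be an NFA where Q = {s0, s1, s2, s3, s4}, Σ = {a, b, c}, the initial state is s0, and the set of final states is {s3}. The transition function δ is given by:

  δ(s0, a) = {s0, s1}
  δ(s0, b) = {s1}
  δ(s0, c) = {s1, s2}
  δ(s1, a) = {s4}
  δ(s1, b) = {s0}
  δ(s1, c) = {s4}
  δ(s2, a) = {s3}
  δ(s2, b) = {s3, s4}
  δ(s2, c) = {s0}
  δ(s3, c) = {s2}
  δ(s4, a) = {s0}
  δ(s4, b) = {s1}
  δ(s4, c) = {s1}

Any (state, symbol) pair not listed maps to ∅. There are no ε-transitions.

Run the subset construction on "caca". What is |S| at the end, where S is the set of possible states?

Start in {s0}.
Read 'c': {s0} → {s1, s2}.
Read 'a': {s1, s2} → {s3, s4}.
Read 'c': {s3, s4} → {s1, s2}.
Read 'a': {s1, s2} → {s3, s4}.
That set has 2 states.

2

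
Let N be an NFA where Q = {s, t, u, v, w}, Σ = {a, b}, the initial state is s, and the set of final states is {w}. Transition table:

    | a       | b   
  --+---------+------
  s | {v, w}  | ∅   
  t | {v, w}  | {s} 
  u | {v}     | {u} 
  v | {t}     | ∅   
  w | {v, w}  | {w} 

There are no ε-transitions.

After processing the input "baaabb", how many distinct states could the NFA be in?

0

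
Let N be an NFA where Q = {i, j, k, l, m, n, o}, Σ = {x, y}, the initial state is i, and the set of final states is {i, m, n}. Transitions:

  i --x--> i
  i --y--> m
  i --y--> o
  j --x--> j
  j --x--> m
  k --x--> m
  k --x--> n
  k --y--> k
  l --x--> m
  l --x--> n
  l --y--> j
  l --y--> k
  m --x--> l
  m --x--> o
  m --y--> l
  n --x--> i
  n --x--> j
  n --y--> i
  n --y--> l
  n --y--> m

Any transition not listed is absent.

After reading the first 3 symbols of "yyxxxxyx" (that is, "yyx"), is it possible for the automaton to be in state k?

No

Start in {i}.
Read 'y': {i} → {m, o}.
Read 'y': {m, o} → {l}.
Read 'x': {l} → {m, n}.
State k is not in {m, n}.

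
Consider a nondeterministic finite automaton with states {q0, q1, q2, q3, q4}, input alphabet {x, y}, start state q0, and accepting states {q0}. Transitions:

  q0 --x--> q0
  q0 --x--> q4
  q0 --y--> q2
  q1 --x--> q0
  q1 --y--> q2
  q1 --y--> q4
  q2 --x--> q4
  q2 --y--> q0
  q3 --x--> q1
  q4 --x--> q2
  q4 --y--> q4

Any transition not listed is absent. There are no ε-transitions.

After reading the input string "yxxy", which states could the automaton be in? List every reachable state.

Start in {q0}.
Read 'y': {q0} → {q2}.
Read 'x': {q2} → {q4}.
Read 'x': {q4} → {q2}.
Read 'y': {q2} → {q0}.

{q0}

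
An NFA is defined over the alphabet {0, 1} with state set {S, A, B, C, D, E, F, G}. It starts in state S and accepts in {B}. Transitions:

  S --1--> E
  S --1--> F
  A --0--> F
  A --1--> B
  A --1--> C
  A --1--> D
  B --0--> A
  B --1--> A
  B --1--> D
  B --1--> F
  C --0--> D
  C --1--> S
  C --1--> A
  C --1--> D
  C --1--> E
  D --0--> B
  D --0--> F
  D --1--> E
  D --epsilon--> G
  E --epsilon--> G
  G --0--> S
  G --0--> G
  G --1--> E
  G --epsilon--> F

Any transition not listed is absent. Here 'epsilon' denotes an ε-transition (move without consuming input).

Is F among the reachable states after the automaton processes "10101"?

Start in {S}.
Read '1': {S} → {E, F, G}.
Read '0': {E, F, G} → {S, F, G}.
Read '1': {S, F, G} → {E, F, G}.
Read '0': {E, F, G} → {S, F, G}.
Read '1': {S, F, G} → {E, F, G}.
State F is in {E, F, G}.

Yes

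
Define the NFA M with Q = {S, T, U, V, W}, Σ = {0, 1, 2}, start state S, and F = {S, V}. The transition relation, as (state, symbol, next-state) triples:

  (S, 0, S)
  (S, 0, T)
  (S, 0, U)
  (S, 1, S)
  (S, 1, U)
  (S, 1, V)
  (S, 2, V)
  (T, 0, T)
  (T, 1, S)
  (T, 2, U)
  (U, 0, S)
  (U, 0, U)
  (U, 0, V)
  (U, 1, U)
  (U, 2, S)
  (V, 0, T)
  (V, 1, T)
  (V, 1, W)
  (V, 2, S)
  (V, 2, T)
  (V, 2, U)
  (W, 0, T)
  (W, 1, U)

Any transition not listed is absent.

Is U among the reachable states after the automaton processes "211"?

Start in {S}.
Read '2': {S} → {V}.
Read '1': {V} → {T, W}.
Read '1': {T, W} → {S, U}.
State U is in {S, U}.

Yes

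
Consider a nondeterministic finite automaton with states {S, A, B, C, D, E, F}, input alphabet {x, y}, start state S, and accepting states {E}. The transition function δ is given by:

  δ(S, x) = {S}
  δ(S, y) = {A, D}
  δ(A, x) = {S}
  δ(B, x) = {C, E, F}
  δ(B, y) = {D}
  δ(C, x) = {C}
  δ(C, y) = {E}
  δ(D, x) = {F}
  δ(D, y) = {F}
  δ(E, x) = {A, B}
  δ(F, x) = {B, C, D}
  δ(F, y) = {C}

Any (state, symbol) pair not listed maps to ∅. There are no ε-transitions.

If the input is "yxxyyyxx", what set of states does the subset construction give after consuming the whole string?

Start in {S}.
Read 'y': S→{A, D}; now {A, D}.
Read 'x': A→{S}, D→{F}; now {S, F}.
Read 'x': S→{S}, F→{B, C, D}; now {S, B, C, D}.
Read 'y': S→{A, D}, B→{D}, C→{E}, D→{F}; now {A, D, E, F}.
Read 'y': A→∅, D→{F}, E→∅, F→{C}; now {C, F}.
Read 'y': C→{E}, F→{C}; now {C, E}.
Read 'x': C→{C}, E→{A, B}; now {A, B, C}.
Read 'x': A→{S}, B→{C, E, F}, C→{C}; now {S, C, E, F}.

{S, C, E, F}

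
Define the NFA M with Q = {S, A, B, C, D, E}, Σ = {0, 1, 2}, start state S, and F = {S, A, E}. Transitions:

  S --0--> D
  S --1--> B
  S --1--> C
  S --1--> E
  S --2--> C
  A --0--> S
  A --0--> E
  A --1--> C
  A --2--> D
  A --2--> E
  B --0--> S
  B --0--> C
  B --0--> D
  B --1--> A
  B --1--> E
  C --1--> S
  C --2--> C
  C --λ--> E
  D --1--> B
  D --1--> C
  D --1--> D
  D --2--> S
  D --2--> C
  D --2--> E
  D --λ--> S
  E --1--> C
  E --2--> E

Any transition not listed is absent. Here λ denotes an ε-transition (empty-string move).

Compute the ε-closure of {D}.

Begin with {D}.
ε-move D → S; add S.

{S, D}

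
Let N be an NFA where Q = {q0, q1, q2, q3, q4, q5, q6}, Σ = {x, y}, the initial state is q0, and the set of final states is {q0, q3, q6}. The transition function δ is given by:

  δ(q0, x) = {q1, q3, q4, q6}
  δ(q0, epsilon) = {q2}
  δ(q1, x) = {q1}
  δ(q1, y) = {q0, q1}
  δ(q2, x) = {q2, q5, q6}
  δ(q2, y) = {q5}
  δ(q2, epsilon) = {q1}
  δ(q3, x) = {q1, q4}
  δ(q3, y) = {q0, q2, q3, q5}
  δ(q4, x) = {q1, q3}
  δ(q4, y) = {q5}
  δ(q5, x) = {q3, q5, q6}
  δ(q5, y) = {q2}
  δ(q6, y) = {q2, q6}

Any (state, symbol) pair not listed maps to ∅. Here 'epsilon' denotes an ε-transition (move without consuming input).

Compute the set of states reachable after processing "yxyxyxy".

Start: ε-closure({q0}) = {q0, q1, q2}.
Read 'y': {q0, q1, q2} → {q0, q1, q2, q5}.
Read 'x': {q0, q1, q2, q5} → {q1, q2, q3, q4, q5, q6}.
Read 'y': {q1, q2, q3, q4, q5, q6} → {q0, q1, q2, q3, q5, q6}.
Read 'x': {q0, q1, q2, q3, q5, q6} → {q1, q2, q3, q4, q5, q6}.
Read 'y': {q1, q2, q3, q4, q5, q6} → {q0, q1, q2, q3, q5, q6}.
Read 'x': {q0, q1, q2, q3, q5, q6} → {q1, q2, q3, q4, q5, q6}.
Read 'y': {q1, q2, q3, q4, q5, q6} → {q0, q1, q2, q3, q5, q6}.

{q0, q1, q2, q3, q5, q6}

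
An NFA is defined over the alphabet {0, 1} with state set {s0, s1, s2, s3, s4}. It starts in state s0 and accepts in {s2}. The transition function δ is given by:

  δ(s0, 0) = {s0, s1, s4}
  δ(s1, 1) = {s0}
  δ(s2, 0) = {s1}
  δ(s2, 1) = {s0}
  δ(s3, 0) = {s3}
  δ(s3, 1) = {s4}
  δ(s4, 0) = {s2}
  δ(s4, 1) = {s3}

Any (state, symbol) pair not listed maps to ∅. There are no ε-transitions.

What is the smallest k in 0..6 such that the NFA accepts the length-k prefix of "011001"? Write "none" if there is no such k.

4

Start in {s0}.
Read '0': {s0} → {s0, s1, s4}.
Read '1': {s0, s1, s4} → {s0, s3}.
Read '1': {s0, s3} → {s4}.
Read '0': {s4} → {s2}.
None of the earlier sets intersect F, but {s2} does.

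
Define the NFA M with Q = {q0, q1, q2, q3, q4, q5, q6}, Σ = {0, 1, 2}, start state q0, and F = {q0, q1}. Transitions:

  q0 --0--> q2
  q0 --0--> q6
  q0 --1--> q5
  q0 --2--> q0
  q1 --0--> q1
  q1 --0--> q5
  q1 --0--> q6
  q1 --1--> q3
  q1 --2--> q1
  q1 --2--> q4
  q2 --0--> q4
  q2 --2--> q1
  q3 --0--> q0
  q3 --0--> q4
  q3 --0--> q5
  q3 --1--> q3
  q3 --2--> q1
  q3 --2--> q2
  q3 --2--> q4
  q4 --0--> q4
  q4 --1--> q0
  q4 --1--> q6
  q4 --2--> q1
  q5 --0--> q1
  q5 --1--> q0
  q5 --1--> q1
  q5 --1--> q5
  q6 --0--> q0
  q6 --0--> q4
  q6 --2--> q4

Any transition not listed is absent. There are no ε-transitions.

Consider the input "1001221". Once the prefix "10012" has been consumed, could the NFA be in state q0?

Yes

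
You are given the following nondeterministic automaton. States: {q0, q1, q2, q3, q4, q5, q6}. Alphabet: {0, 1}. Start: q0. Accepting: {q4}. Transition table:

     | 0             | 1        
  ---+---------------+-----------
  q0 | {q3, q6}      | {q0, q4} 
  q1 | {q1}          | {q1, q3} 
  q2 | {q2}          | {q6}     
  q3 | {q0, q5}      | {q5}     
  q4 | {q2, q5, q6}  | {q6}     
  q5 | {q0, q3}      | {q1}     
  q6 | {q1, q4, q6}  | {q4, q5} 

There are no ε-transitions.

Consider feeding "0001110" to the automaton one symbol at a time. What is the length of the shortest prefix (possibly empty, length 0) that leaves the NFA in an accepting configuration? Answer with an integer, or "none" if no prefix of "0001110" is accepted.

2

Start in {q0}.
Read '0': q0→{q3, q6}; now {q3, q6}.
Read '0': q3→{q0, q5}, q6→{q1, q4, q6}; now {q0, q1, q4, q5, q6}.
None of the earlier sets intersect F, but {q0, q1, q4, q5, q6} does.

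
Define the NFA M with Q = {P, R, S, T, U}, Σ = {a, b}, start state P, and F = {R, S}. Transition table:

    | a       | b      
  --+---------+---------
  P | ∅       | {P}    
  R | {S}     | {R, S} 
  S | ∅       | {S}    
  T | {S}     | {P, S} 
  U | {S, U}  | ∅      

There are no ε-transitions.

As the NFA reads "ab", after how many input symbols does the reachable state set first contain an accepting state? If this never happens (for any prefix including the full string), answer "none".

Start in {P}.
Read 'a': P→∅; now ∅.
The set is empty and remains empty for the remaining 1 symbol.
No reachable set along the way intersects F.

none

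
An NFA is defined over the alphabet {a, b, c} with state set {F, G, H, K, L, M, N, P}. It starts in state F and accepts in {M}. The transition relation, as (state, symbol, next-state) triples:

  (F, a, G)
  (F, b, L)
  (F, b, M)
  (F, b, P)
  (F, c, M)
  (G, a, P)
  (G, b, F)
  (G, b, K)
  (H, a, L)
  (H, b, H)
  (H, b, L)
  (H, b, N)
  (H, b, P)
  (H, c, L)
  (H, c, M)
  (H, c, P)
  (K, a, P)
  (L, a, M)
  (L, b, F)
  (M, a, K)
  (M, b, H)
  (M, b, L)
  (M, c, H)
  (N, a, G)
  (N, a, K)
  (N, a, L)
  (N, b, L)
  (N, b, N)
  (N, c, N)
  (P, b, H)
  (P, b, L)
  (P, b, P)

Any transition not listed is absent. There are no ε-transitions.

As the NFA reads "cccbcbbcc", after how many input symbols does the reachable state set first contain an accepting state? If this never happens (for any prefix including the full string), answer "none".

1

Start in {F}.
Read 'c': F→{M}; now {M}.
None of the earlier sets intersect F, but {M} does.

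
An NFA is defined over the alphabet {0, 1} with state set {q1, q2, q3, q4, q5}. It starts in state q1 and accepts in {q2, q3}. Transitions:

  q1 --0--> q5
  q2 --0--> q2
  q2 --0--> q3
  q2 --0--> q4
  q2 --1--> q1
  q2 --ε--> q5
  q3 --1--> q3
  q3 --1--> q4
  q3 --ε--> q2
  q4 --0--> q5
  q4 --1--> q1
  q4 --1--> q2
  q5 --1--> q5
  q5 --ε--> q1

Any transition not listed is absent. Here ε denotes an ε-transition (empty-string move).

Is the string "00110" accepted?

Start in {q1}.
Read '0': q1→{q5}; union {q5}; ε-closure = {q1, q5}.
Read '0': q1→{q5}, q5→∅; union {q5}; ε-closure = {q1, q5}.
Read '1': q1→∅, q5→{q5}; union {q5}; ε-closure = {q1, q5}.
Read '1': q1→∅, q5→{q5}; union {q5}; ε-closure = {q1, q5}.
Read '0': q1→{q5}, q5→∅; union {q5}; ε-closure = {q1, q5}.
The final set {q1, q5} contains no accepting state.

No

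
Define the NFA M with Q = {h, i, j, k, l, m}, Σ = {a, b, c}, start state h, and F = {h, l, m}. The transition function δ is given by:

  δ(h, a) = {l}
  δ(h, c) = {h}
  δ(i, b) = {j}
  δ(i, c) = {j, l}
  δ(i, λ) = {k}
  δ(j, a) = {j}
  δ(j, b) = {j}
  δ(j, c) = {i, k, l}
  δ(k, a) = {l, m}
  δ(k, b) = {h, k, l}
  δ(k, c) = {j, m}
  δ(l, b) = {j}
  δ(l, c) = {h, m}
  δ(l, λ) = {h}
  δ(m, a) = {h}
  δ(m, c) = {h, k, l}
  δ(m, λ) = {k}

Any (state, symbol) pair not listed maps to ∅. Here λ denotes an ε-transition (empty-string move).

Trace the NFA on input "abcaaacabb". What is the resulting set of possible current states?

{h, j, k, l}

Start in {h}.
Read 'a': {h} → {h, l}.
Read 'b': {h, l} → {j}.
Read 'c': {j} → {h, i, k, l}.
Read 'a': {h, i, k, l} → {h, k, l, m}.
Read 'a': {h, k, l, m} → {h, k, l, m}.
Read 'a': {h, k, l, m} → {h, k, l, m}.
Read 'c': {h, k, l, m} → {h, j, k, l, m}.
Read 'a': {h, j, k, l, m} → {h, j, k, l, m}.
Read 'b': {h, j, k, l, m} → {h, j, k, l}.
Read 'b': {h, j, k, l} → {h, j, k, l}.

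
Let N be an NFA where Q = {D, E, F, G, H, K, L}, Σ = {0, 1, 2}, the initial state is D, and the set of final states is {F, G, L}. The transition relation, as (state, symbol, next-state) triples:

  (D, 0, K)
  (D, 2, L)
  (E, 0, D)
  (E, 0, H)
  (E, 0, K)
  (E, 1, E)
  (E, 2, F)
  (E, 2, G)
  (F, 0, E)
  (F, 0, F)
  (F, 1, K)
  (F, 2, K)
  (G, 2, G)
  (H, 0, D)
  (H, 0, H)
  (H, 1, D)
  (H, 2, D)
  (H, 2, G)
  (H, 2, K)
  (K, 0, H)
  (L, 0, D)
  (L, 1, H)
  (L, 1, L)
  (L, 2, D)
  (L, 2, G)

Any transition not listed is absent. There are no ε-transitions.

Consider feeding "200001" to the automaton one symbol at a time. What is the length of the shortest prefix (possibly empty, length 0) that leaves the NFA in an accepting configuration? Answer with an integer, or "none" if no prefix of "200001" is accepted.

1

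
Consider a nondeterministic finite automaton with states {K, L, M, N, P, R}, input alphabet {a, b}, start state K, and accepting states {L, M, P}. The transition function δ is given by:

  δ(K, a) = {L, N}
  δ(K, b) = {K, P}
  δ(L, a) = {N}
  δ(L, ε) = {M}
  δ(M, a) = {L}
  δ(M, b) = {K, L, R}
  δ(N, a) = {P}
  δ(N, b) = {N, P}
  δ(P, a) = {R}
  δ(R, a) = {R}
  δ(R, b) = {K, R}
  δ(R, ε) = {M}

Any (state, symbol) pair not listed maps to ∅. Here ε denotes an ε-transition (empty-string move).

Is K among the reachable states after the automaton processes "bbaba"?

Start in {K}.
Read 'b': K→{K, P}; now {K, P}.
Read 'b': K→{K, P}, P→∅; now {K, P}.
Read 'a': K→{L, N}, P→{R}; union {L, N, R}; ε-closure = {L, M, N, R}.
Read 'b': L→∅, M→{K, L, R}, N→{N, P}, R→{K, R}; union {K, L, N, P, R}; ε-closure = {K, L, M, N, P, R}.
Read 'a': K→{L, N}, L→{N}, M→{L}, N→{P}, P→{R}, R→{R}; union {L, N, P, R}; ε-closure = {L, M, N, P, R}.
State K is not in {L, M, N, P, R}.

No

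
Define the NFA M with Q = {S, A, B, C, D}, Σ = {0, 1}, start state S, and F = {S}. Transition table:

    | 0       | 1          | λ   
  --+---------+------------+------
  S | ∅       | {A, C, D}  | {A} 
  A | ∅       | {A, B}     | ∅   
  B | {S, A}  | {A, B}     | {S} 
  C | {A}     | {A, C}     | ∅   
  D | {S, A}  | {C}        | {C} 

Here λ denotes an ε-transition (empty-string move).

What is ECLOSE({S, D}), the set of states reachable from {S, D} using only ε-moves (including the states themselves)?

Begin with {S, D}.
ε-move S → A; add A.
ε-move D → C; add C.

{S, A, C, D}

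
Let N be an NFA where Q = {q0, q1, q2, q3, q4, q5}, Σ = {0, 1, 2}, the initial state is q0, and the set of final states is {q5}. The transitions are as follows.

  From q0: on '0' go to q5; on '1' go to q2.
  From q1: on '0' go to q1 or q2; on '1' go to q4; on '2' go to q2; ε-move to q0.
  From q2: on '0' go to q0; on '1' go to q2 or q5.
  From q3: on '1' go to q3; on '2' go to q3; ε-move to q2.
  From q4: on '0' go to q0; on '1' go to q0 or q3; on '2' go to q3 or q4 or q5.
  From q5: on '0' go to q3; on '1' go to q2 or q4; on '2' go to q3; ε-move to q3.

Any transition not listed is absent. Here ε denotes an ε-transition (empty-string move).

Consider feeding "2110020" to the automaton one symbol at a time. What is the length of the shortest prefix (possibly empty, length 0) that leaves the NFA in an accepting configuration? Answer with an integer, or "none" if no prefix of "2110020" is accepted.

Start in {q0}.
Read '2': {q0} → ∅.
The set is empty and remains empty for the remaining 6 symbols.
No reachable set along the way intersects F.

none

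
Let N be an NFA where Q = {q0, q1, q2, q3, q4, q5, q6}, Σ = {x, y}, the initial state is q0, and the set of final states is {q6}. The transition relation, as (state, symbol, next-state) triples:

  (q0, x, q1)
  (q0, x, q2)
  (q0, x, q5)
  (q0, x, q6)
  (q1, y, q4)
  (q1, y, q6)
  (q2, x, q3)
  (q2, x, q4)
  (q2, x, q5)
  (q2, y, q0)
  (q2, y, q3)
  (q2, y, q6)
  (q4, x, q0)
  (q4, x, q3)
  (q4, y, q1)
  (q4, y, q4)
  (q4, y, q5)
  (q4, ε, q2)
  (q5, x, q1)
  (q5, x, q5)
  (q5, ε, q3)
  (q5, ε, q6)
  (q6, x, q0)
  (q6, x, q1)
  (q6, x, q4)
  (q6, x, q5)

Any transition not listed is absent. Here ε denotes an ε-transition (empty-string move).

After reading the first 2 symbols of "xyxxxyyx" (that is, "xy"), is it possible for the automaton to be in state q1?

Start in {q0}.
Read 'x': {q0} → {q1, q2, q3, q5, q6}.
Read 'y': {q1, q2, q3, q5, q6} → {q0, q2, q3, q4, q6}.
State q1 is not in {q0, q2, q3, q4, q6}.

No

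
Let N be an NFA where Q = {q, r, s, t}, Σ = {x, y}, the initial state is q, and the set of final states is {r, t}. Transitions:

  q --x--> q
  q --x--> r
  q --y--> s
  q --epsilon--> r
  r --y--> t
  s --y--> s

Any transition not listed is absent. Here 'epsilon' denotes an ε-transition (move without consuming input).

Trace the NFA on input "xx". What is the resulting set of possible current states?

Start: ε-closure({q}) = {q, r}.
Read 'x': q→{q, r}, r→∅; now {q, r}.
Read 'x': q→{q, r}, r→∅; now {q, r}.

{q, r}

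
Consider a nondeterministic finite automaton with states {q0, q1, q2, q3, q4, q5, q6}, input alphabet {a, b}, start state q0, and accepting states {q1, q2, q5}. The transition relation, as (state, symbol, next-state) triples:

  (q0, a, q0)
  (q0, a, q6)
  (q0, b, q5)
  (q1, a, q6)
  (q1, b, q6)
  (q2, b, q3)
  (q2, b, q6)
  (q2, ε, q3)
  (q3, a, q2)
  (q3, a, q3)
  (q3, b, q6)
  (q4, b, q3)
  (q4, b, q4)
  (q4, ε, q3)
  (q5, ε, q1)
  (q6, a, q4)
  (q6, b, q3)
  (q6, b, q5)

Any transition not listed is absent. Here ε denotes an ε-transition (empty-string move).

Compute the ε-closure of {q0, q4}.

{q0, q3, q4}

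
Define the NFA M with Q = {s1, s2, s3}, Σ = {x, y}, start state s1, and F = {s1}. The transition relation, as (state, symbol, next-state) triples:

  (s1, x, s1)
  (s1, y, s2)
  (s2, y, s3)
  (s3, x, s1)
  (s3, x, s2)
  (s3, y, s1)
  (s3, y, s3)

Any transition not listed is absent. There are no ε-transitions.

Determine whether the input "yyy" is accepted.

Yes

Start in {s1}.
Read 'y': s1→{s2}; now {s2}.
Read 'y': s2→{s3}; now {s3}.
Read 'y': s3→{s1, s3}; now {s1, s3}.
The final set {s1, s3} contains the accepting state s1.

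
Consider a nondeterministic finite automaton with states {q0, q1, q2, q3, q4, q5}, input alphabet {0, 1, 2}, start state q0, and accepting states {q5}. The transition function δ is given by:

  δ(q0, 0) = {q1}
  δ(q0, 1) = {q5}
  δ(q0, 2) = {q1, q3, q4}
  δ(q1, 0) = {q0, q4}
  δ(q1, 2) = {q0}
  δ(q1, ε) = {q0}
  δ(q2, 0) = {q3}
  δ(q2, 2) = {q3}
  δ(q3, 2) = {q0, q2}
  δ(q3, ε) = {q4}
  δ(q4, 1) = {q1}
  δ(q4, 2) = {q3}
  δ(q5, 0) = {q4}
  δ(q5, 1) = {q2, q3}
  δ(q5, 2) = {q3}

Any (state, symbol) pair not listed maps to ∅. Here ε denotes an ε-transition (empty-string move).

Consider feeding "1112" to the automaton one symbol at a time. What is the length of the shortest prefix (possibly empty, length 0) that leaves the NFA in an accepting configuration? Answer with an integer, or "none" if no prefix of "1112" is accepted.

Start in {q0}.
Read '1': {q0} → {q5}.
None of the earlier sets intersect F, but {q5} does.

1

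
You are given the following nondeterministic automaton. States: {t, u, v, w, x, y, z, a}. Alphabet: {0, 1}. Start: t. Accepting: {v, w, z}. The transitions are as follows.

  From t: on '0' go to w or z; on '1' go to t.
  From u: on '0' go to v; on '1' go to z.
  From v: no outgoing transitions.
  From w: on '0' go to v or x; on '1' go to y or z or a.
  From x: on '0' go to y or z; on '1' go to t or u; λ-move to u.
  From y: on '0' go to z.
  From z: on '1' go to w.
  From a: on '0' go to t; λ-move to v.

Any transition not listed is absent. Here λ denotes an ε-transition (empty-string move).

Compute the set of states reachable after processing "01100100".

{v, w, y, z}

Start in {t}.
Read '0': {t} → {w, z}.
Read '1': {w, z} → {v, w, y, z, a}.
Read '1': {v, w, y, z, a} → {v, w, y, z, a}.
Read '0': {v, w, y, z, a} → {t, u, v, x, z}.
Read '0': {t, u, v, x, z} → {v, w, y, z}.
Read '1': {v, w, y, z} → {v, w, y, z, a}.
Read '0': {v, w, y, z, a} → {t, u, v, x, z}.
Read '0': {t, u, v, x, z} → {v, w, y, z}.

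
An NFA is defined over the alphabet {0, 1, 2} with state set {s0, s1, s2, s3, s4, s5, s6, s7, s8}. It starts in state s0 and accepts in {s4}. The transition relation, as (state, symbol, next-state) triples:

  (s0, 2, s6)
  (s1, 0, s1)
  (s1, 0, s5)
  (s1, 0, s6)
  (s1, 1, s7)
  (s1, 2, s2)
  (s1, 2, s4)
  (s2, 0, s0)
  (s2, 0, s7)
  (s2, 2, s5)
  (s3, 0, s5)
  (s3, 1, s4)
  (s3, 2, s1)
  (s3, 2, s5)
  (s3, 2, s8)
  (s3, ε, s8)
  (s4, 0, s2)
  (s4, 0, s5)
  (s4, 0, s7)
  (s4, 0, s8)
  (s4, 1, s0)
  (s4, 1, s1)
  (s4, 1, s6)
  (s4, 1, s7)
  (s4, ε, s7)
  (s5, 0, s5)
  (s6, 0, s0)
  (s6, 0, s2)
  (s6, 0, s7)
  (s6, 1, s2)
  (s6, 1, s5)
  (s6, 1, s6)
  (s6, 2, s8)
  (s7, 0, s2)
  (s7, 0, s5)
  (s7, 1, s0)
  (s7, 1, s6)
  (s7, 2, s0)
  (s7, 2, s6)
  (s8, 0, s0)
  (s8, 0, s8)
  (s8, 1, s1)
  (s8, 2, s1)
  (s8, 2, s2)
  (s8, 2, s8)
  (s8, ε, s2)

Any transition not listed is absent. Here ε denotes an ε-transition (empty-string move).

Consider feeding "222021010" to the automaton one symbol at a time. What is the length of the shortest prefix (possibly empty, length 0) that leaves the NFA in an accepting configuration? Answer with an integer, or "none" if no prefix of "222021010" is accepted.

5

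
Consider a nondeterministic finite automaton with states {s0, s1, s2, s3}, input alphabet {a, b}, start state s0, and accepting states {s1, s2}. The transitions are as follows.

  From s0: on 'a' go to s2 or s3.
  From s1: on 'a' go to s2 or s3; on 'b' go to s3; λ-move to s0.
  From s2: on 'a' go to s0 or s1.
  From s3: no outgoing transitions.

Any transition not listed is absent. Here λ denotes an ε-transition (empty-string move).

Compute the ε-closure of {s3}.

{s3}

Begin with {s3}.
No ε-moves leave this set, so the closure equals the set itself.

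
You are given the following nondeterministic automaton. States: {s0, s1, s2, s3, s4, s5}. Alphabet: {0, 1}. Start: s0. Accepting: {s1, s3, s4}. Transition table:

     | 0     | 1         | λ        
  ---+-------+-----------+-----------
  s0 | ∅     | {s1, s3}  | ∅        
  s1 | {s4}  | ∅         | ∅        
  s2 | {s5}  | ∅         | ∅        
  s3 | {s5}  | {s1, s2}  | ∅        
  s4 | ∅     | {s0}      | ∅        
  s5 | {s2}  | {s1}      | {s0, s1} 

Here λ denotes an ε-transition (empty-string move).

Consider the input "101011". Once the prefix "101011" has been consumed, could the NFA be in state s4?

No

Start in {s0}.
Read '1': {s0} → {s1, s3}.
Read '0': {s1, s3} → {s0, s1, s4, s5}.
Read '1': {s0, s1, s4, s5} → {s0, s1, s3}.
Read '0': {s0, s1, s3} → {s0, s1, s4, s5}.
Read '1': {s0, s1, s4, s5} → {s0, s1, s3}.
Read '1': {s0, s1, s3} → {s1, s2, s3}.
State s4 is not in {s1, s2, s3}.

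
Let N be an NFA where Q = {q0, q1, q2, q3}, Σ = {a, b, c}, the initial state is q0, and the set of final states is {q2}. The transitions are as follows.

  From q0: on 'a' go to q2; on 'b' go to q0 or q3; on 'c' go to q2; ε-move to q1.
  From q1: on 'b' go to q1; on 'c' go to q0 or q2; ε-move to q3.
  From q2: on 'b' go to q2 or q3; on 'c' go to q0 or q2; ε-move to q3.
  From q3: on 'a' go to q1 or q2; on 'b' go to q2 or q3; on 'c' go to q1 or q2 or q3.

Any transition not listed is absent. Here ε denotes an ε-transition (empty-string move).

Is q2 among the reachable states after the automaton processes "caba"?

Yes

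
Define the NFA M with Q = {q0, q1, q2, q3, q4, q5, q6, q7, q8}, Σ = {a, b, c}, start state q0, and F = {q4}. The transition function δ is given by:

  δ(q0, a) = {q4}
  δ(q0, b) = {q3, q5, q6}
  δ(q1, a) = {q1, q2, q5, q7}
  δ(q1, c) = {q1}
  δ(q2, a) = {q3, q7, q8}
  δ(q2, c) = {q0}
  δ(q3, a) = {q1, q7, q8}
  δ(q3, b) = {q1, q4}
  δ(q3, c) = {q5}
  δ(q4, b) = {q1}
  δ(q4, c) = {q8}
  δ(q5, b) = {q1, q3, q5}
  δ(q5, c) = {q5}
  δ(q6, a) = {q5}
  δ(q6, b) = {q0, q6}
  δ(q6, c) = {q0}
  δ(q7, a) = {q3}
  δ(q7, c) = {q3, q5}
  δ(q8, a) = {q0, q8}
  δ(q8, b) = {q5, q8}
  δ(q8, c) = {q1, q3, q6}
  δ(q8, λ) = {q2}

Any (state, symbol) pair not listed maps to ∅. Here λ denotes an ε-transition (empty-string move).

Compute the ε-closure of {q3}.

Begin with {q3}.
No ε-moves leave this set, so the closure equals the set itself.

{q3}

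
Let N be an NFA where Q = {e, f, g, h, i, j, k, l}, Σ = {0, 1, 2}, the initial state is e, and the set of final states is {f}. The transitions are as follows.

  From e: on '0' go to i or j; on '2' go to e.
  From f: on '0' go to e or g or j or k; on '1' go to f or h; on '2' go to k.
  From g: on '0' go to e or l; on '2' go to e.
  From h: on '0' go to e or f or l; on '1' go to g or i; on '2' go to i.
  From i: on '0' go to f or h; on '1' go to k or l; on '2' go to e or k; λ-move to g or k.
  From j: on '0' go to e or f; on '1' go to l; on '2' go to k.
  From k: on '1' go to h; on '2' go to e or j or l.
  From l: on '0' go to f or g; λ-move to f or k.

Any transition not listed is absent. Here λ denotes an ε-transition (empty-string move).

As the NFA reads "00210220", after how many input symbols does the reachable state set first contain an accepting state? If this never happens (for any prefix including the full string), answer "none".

2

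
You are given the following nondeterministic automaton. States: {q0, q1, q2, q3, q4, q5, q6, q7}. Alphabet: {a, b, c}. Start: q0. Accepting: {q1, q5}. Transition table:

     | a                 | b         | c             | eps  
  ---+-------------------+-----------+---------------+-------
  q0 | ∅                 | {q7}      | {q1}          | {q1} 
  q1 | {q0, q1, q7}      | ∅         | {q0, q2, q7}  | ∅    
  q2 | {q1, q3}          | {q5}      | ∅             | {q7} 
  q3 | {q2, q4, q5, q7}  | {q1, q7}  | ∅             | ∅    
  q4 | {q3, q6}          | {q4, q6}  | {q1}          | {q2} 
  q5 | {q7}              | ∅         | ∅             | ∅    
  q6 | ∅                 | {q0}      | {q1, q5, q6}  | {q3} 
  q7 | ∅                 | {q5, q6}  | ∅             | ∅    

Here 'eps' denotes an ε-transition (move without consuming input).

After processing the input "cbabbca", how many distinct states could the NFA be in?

7

Start: ε-closure({q0}) = {q0, q1}.
Read 'c': {q0, q1} → {q0, q1, q2, q7}.
Read 'b': {q0, q1, q2, q7} → {q3, q5, q6, q7}.
Read 'a': {q3, q5, q6, q7} → {q2, q4, q5, q7}.
Read 'b': {q2, q4, q5, q7} → {q2, q3, q4, q5, q6, q7}.
Read 'b': {q2, q3, q4, q5, q6, q7} → {q0, q1, q2, q3, q4, q5, q6, q7}.
Read 'c': {q0, q1, q2, q3, q4, q5, q6, q7} → {q0, q1, q2, q3, q5, q6, q7}.
Read 'a': {q0, q1, q2, q3, q5, q6, q7} → {q0, q1, q2, q3, q4, q5, q7}.
That set has 7 states.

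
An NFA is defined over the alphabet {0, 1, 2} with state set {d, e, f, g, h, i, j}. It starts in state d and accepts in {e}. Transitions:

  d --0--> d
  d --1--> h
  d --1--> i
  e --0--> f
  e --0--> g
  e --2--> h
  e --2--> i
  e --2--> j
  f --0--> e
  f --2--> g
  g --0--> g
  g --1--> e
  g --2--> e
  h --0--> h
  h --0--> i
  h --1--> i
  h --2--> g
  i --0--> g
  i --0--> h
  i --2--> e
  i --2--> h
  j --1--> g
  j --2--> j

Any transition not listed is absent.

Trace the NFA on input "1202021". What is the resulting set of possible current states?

Start in {d}.
Read '1': d→{h, i}; now {h, i}.
Read '2': h→{g}, i→{e, h}; now {e, g, h}.
Read '0': e→{f, g}, g→{g}, h→{h, i}; now {f, g, h, i}.
Read '2': f→{g}, g→{e}, h→{g}, i→{e, h}; now {e, g, h}.
Read '0': e→{f, g}, g→{g}, h→{h, i}; now {f, g, h, i}.
Read '2': f→{g}, g→{e}, h→{g}, i→{e, h}; now {e, g, h}.
Read '1': e→∅, g→{e}, h→{i}; now {e, i}.

{e, i}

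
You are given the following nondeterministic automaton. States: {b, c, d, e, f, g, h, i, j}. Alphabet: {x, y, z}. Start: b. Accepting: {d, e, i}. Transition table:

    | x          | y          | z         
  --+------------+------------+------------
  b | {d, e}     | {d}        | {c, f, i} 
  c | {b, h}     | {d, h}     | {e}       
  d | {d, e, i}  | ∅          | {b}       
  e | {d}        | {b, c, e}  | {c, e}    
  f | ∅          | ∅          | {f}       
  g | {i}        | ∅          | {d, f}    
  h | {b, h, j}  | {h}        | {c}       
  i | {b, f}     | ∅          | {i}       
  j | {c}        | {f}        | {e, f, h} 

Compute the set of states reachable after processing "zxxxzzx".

{b, d, f, h}

Start in {b}.
Read 'z': b→{c, f, i}; now {c, f, i}.
Read 'x': c→{b, h}, f→∅, i→{b, f}; now {b, f, h}.
Read 'x': b→{d, e}, f→∅, h→{b, h, j}; now {b, d, e, h, j}.
Read 'x': b→{d, e}, d→{d, e, i}, e→{d}, h→{b, h, j}, j→{c}; now {b, c, d, e, h, i, j}.
Read 'z': b→{c, f, i}, c→{e}, d→{b}, e→{c, e}, h→{c}, i→{i}, j→{e, f, h}; now {b, c, e, f, h, i}.
Read 'z': b→{c, f, i}, c→{e}, e→{c, e}, f→{f}, h→{c}, i→{i}; now {c, e, f, i}.
Read 'x': c→{b, h}, e→{d}, f→∅, i→{b, f}; now {b, d, f, h}.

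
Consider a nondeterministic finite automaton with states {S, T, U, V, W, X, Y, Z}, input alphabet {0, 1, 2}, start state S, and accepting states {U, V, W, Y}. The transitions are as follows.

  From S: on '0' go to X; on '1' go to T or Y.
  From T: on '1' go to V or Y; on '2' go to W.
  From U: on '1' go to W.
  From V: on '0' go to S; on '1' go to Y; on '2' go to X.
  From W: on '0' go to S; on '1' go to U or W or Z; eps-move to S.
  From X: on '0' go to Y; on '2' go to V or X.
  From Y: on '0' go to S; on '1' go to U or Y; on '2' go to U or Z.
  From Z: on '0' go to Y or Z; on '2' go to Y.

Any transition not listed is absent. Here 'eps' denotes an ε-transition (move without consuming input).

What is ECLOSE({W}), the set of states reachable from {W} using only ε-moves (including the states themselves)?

{S, W}

Begin with {W}.
ε-move W → S; add S.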